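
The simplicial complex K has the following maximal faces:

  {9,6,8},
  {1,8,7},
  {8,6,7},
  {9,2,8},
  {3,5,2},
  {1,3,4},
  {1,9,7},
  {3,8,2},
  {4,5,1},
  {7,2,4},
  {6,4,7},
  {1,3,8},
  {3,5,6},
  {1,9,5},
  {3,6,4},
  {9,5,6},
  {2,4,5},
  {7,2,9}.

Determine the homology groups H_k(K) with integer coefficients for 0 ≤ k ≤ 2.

H_0 ≅ Z,  H_1 ≅ Z ⊕ Z/2,  H_2 = 0.

We work with the vertex ordering 1 < 2 < 3 < 4 < 5 < 6 < 7 < 8 < 9. The simplices of K, each written with vertices in increasing order, are:

  0-simplices (9): [1], [2], [3], [4], [5], [6], [7], [8], [9]
  1-simplices (27): (27 of them)
  2-simplices (18): [1,3,4], [1,3,8], [1,4,5], [1,5,9], [1,7,8], [1,7,9], [2,3,5], [2,3,8], [2,4,5], [2,4,7], [2,7,9], [2,8,9], [3,4,6], [3,5,6], [4,6,7], [5,6,9], [6,7,8], [6,8,9]

Hence C_0 ≅ Z^9, C_1 ≅ Z^27, C_2 ≅ Z^18.

∂_1: C_1 → C_0 maps an edge to its endpoints' difference, ∂[p,q] = q − p. For instance
  ∂[3,8] = [8] − [3].
This gives a 9×27 integer matrix of rank 8; reducing to Smith normal form yields diagonal entries (1,1,1,1,1,1,1,1).

∂_2: C_2 → C_1 acts by ∂[p,q,r] = [q,r] − [p,r] + [p,q]. For instance
  ∂[2,3,5] = [3,5] − [2,5] + [2,3],
  ∂[2,4,7] = [4,7] − [2,7] + [2,4].
As a 27×18 matrix over Z this has rank 18, with invariant factors (1,1,1,1,1,1,1,1,1,1,1,1,1,1,1,1,1,2).

Computing H_k = (kernel of ∂_k) / (image of ∂_{k+1}):

  H_0: rank C_0 − rank ∂_1 = 9 − 8 = 1, and the invariant factors of ∂_1 are all 1, so H_0 ≅ Z.
  H_1: rank ker ∂_1 − rank ∂_2 = (27 − 8) − 18 = 1, and ∂_2 has invariant factor 2 > 1, so H_1 ≅ Z ⊕ Z/2.
  H_2: rank ker ∂_2 − rank ∂_3 = (18 − 18) − 0 = 0, and there is no ∂_3, so H_2 ≅ 0.

As a check, the Euler characteristic is 9 − 27 + 18 = 0, which agrees with 1 − 1 + 0 = 0.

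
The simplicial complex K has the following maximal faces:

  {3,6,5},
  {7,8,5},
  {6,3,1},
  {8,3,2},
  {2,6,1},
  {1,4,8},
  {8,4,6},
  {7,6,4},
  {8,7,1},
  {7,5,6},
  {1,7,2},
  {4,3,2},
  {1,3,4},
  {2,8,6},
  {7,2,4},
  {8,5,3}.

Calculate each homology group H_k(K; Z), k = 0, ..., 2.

Fix the vertex order 1 < 2 < 3 < 4 < 5 < 6 < 7 < 8 and write every simplex with vertices in increasing order. Then dim K = 2 and the simplices of K are:

  0-simplices (8): [1], [2], [3], [4], [5], [6], [7], [8]
  1-simplices (24): (24 of them)
  2-simplices (16): [1,2,6], [1,2,7], [1,3,4], [1,3,6], [1,4,8], [1,7,8], [2,3,4], [2,3,8], [2,4,7], [2,6,8], [3,5,6], [3,5,8], [4,6,7], [4,6,8], [5,6,7], [5,7,8]

so the chain groups are C_0 ≅ Z^8, C_1 ≅ Z^24, C_2 ≅ Z^16.

Boundary ∂_1: C_1 → C_0 sends each edge [p,q] (with p < q) to q − p. For instance
  ∂[4,6] = [6] − [4].
The 8×24 boundary matrix has rank 7 and Smith normal form diag(1,1,1,1,1,1,1).

The boundary map ∂_2: C_2 → C_1 maps a triangle to the signed sum of its edges. For instance
  ∂[3,5,8] = [5,8] − [3,8] + [3,5],
  ∂[5,6,7] = [6,7] − [5,7] + [5,6].
As a 24×16 matrix over Z this has rank 15, with invariant factors (1,1,1,1,1,1,1,1,1,1,1,1,1,1,1).

Now H_k = ker ∂_k / im ∂_{k+1}, so:

  H_0: rank C_0 − rank ∂_1 = 8 − 7 = 1, and the invariant factors of ∂_1 are all 1, so H_0 = Z.
  H_1: rank ker ∂_1 − rank ∂_2 = (24 − 7) − 15 = 2, and the invariant factors of ∂_2 are all 1, so H_1 = Z^2.
  H_2: rank ker ∂_2 − rank ∂_3 = (16 − 15) − 0 = 1, and there is no ∂_3, so H_2 = Z.

(K is a triangulation of the torus T^2.)

H_0 = Z,  H_1 = Z^2,  H_2 = Z.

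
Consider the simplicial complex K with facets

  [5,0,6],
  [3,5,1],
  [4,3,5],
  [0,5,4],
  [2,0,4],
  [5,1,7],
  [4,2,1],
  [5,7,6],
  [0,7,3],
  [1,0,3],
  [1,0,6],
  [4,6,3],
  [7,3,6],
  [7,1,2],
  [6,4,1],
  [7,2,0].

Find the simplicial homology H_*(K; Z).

H_0 ≅ Z,  H_1 ≅ Z^2,  H_2 ≅ Z.

We work with the vertex ordering 0 < 1 < 2 < 3 < 4 < 5 < 6 < 7. The simplices of K, each written with vertices in increasing order, are:

  0-simplices (8): [0], [1], [2], [3], [4], [5], [6], [7]
  1-simplices (24): (24 of them)
  2-simplices (16): [0,1,3], [0,1,6], [0,2,4], [0,2,7], [0,3,7], [0,4,5], [0,5,6], [1,2,4], [1,2,7], [1,3,5], [1,4,6], [1,5,7], [3,4,5], [3,4,6], [3,6,7], [5,6,7]

Hence C_0 ≅ Z^8, C_1 ≅ Z^24, C_2 ≅ Z^16.

Boundary ∂_1: C_1 → C_0 maps an edge to its endpoints' difference, ∂[p,q] = q − p.
This gives a 8×24 integer matrix of rank 7; reducing to Smith normal form yields diagonal entries (1,1,1,1,1,1,1).

The boundary map ∂_2: C_2 → C_1 sends each 2-simplex [p,q,r] to [q,r] − [p,r] + [p,q]. For instance
  ∂[0,2,4] = [2,4] − [0,4] + [0,2],
  ∂[1,2,7] = [2,7] − [1,7] + [1,2].
The resulting 24×16 matrix has rank 15, and its Smith normal form has invariant factors (1,1,1,1,1,1,1,1,1,1,1,1,1,1,1).

Reading off H_k = ker ∂_k / im ∂_{k+1}:

  H_0: rank C_0 − rank ∂_1 = 8 − 7 = 1, and the invariant factors of ∂_1 are all 1, so H_0 = Z.
  H_1: rank ker ∂_1 − rank ∂_2 = (24 − 7) − 15 = 2, and the invariant factors of ∂_2 are all 1, so H_1 = Z^2.
  H_2: rank ker ∂_2 − rank ∂_3 = (16 − 15) − 0 = 1, and there is no ∂_3, so H_2 = Z.

As a check, the Euler characteristic is 8 − 24 + 16 = 0, which agrees with 1 − 2 + 1 = 0.
(K is a triangulation of the torus T^2.)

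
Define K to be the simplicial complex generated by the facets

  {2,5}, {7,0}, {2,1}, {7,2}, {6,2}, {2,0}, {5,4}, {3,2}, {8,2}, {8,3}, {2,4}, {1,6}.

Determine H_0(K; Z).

H_0 ≅ Z.

Fix the vertex order 0 < 1 < 2 < 3 < 4 < 5 < 6 < 7 < 8 and write every simplex with vertices in increasing order. Then dim K = 1 and the simplices of K are:

  0-simplices (9): [0], [1], [2], [3], [4], [5], [6], [7], [8]
  1-simplices (12): [0,2], [0,7], [1,2], [1,6], [2,3], [2,4], [2,5], [2,6], [2,7], [2,8], [3,8], [4,5]

Hence C_0 ≅ Z^9, C_1 ≅ Z^12.

The boundary map ∂_1: C_1 → C_0 sends each edge [p,q] (with p < q) to q − p. For instance
  ∂[0,7] = [7] − [0].
This gives a 9×12 integer matrix of rank 8; reducing to Smith normal form yields diagonal entries (1,1,1,1,1,1,1,1).

From H_k ≅ ker(∂_k) / im(∂_{k+1}) we obtain:

  H_0: rank C_0 − rank ∂_1 = 9 − 8 = 1, and the invariant factors of ∂_1 are all 1, so H_0 ≅ Z.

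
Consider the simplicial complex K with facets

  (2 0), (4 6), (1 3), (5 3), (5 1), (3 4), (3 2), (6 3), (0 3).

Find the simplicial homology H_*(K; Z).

Fix the vertex order 0 < 1 < 2 < 3 < 4 < 5 < 6 and write every simplex with vertices in increasing order. Then dim K = 1 and the simplices of K are:

  0-simplices (7): [0], [1], [2], [3], [4], [5], [6]
  1-simplices (9): [0,2], [0,3], [1,3], [1,5], [2,3], [3,4], [3,5], [3,6], [4,6]

giving chain groups C_0 ≅ Z^7, C_1 ≅ Z^9.

The boundary map ∂_1: C_1 → C_0 sends each edge [p,q] (with p < q) to q − p. For instance
  ∂[0,2] = [2] − [0].
The 7×9 boundary matrix has rank 6 and Smith normal form diag(1,1,1,1,1,1).

Computing H_k = (kernel of ∂_k) / (image of ∂_{k+1}):

  H_0: rank C_0 − rank ∂_1 = 7 − 6 = 1, and the invariant factors of ∂_1 are all 1, so H_0 ≅ Z.
  H_1: rank ker ∂_1 − rank ∂_2 = (9 − 6) − 0 = 3, and there is no ∂_2, so H_1 ≅ Z^3.

H_0 ≅ Z,  H_1 ≅ Z^3.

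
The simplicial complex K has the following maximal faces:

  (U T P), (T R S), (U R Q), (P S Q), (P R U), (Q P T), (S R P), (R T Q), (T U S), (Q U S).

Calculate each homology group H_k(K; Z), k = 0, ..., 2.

H_0 ≅ Z,  H_1 ≅ Z/2,  H_2 = 0.

We work with the vertex ordering P < Q < R < S < T < U. The simplices of K, each written with vertices in increasing order, are:

  0-simplices (6): P, Q, R, S, T, U
  1-simplices (15): PQ, PR, PS, PT, PU, QR, QS, QT, QU, RS, RT, RU, ST, SU, TU
  2-simplices (10): PQS, PQT, PRS, PRU, PTU, QRT, QRU, QSU, RST, STU

giving chain groups C_0 ≅ Z^6, C_1 ≅ Z^15, C_2 ≅ Z^10.

The boundary map ∂_1: C_1 → C_0 maps an edge to its endpoints' difference, ∂[p,q] = q − p. For instance
  ∂SU = U − S.
The 6×15 boundary matrix has rank 5 and Smith normal form diag(1,1,1,1,1).

The boundary map ∂_2: C_2 → C_1 maps a triangle to the signed sum of its edges. For instance
  ∂QSU = SU − QU + QS,
  ∂PRS = RS − PS + PR.
The 15×10 boundary matrix has rank 10 and Smith normal form diag(1,1,1,1,1,1,1,1,1,2).

Reading off H_k = ker ∂_k / im ∂_{k+1}:

  H_0: rank C_0 − rank ∂_1 = 6 − 5 = 1, and the invariant factors of ∂_1 are all 1, so H_0 ≅ Z.
  H_1: rank ker ∂_1 − rank ∂_2 = (15 − 5) − 10 = 0, and ∂_2 has invariant factor 2 > 1, so H_1 ≅ Z/2.
  H_2: rank ker ∂_2 − rank ∂_3 = (10 − 10) − 0 = 0, and there is no ∂_3, so H_2 ≅ 0.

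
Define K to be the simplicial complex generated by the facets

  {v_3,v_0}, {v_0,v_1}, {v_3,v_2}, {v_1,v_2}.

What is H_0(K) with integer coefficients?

H_0 ≅ Z.

Order the vertices as v_0 < v_1 < v_2 < v_3. Listing each simplex with vertices in this order, K has dimension 1 with simplices:

  0-simplices (4): [v_0], [v_1], [v_2], [v_3]
  1-simplices (4): [v_0,v_1], [v_0,v_3], [v_1,v_2], [v_2,v_3]

so the chain groups are C_0 ≅ Z^4, C_1 ≅ Z^4.

∂_1: C_1 → C_0 sends each edge [p,q] (with p < q) to q − p. For instance
  ∂[v_0,v_3] = [v_3] − [v_0].
This gives a 4×4 integer matrix of rank 3; reducing to Smith normal form yields diagonal entries (1,1,1).

Computing H_k = (kernel of ∂_k) / (image of ∂_{k+1}):

  H_0: rank C_0 − rank ∂_1 = 4 − 3 = 1, and the invariant factors of ∂_1 are all 1, so H_0 = Z.

(K is a triangulation of the circle S^1.)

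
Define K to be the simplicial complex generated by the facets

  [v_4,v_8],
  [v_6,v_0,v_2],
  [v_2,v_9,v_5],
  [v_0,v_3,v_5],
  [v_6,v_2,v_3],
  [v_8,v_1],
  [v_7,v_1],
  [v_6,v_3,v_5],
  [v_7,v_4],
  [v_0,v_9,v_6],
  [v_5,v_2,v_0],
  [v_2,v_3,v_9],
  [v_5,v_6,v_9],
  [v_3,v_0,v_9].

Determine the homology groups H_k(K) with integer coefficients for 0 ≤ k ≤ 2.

Fix the vertex order v_0 < v_1 < v_2 < v_3 < v_4 < v_5 < v_6 < v_7 < v_8 < v_9 and write every simplex with vertices in increasing order. Then dim K = 2 and the simplices of K are:

  0-simplices (10): [v_0], [v_1], [v_2], [v_3], [v_4], [v_5], [v_6], [v_7], [v_8], [v_9]
  1-simplices (19): (19 of them)
  2-simplices (10): [v_0,v_2,v_5], [v_0,v_2,v_6], [v_0,v_3,v_5], [v_0,v_3,v_9], [v_0,v_6,v_9], [v_2,v_3,v_6], [v_2,v_3,v_9], [v_2,v_5,v_9], [v_3,v_5,v_6], [v_5,v_6,v_9]

Hence C_0 ≅ Z^10, C_1 ≅ Z^19, C_2 ≅ Z^10.

∂_1: C_1 → C_0 maps an edge to its endpoints' difference, ∂[p,q] = q − p.
This gives a 10×19 integer matrix of rank 8; reducing to Smith normal form yields diagonal entries (1,1,1,1,1,1,1,1).

The boundary map ∂_2: C_2 → C_1 acts by ∂[p,q,r] = [q,r] − [p,r] + [p,q]. For instance
  ∂[v_2,v_5,v_9] = [v_5,v_9] − [v_2,v_9] + [v_2,v_5],
  ∂[v_0,v_3,v_5] = [v_3,v_5] − [v_0,v_5] + [v_0,v_3].
The 19×10 boundary matrix has rank 10 and Smith normal form diag(1,1,1,1,1,1,1,1,1,2).

From H_k ≅ ker(∂_k) / im(∂_{k+1}) we obtain:

  H_0: rank C_0 − rank ∂_1 = 10 − 8 = 2, and the invariant factors of ∂_1 are all 1, so H_0 ≅ Z^2.
  H_1: rank ker ∂_1 − rank ∂_2 = (19 − 8) − 10 = 1, and ∂_2 has invariant factor 2 > 1, so H_1 ≅ Z ⊕ Z/2.
  H_2: rank ker ∂_2 − rank ∂_3 = (10 − 10) − 0 = 0, and there is no ∂_3, so H_2 ≅ 0.

As a check, the Euler characteristic is 10 − 19 + 10 = 1, which agrees with 2 − 1 + 0 = 1.
(K is a triangulation of the disjoint union of the circle S^1 and the real projective plane RP^2.)

H_0 ≅ Z^2,  H_1 ≅ Z ⊕ Z/2,  H_2 = 0.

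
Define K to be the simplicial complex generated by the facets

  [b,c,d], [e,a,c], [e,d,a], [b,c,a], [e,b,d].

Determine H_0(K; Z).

Take the total order a < b < c < d < e on the vertex set. Then K (dimension 2) consists of the simplices:

  0-simplices (5): a, b, c, d, e
  1-simplices (10): ab, ac, ad, ae, bc, bd, be, cd, ce, de
  2-simplices (5): abc, ace, ade, bcd, bde

Hence C_0 ≅ Z^5, C_1 ≅ Z^10, C_2 ≅ Z^5.

The boundary map ∂_1: C_1 → C_0 is given by ∂[p,q] = [q] − [p]. For instance
  ∂cd = d − c.
The resulting 5×10 matrix has rank 4, and its Smith normal form has invariant factors (1,1,1,1).

The boundary map ∂_2: C_2 → C_1 sends each 2-simplex [p,q,r] to [q,r] − [p,r] + [p,q]. For instance
  ∂ace = ce − ae + ac,
  ∂ade = de − ae + ad.
This gives a 10×5 integer matrix of rank 5; reducing to Smith normal form yields diagonal entries (1,1,1,1,1).

Reading off H_k = ker ∂_k / im ∂_{k+1}:

  H_0: rank C_0 − rank ∂_1 = 5 − 4 = 1, and the invariant factors of ∂_1 are all 1, so H_0 = Z.

H_0 = Z.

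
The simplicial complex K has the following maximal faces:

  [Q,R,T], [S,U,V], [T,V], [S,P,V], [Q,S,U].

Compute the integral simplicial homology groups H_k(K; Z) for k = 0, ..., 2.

Fix the vertex order P < Q < R < S < T < U < V and write every simplex with vertices in increasing order. Then dim K = 2 and the simplices of K are:

  0-simplices (7): P, Q, R, S, T, U, V
  1-simplices (11): PS, PV, QR, QS, QT, QU, RT, SU, SV, TV, UV
  2-simplices (4): PSV, QRT, QSU, SUV

so the chain groups are C_0 ≅ Z^7, C_1 ≅ Z^11, C_2 ≅ Z^4.

Boundary ∂_1: C_1 → C_0 is given by ∂[p,q] = [q] − [p]. For instance
  ∂UV = V − U.
This gives a 7×11 integer matrix of rank 6; reducing to Smith normal form yields diagonal entries (1,1,1,1,1,1).

The boundary map ∂_2: C_2 → C_1 sends each 2-simplex [p,q,r] to [q,r] − [p,r] + [p,q]. For instance
  ∂PSV = SV − PV + PS,
  ∂QRT = RT − QT + QR.
This gives a 11×4 integer matrix of rank 4; reducing to Smith normal form yields diagonal entries (1,1,1,1).

Now H_k = ker ∂_k / im ∂_{k+1}, so:

  H_0: rank C_0 − rank ∂_1 = 7 − 6 = 1, and the invariant factors of ∂_1 are all 1, so H_0 ≅ Z.
  H_1: rank ker ∂_1 − rank ∂_2 = (11 − 6) − 4 = 1, and the invariant factors of ∂_2 are all 1, so H_1 ≅ Z.
  H_2: rank ker ∂_2 − rank ∂_3 = (4 − 4) − 0 = 0, and there is no ∂_3, so H_2 ≅ 0.

H_0 ≅ Z,  H_1 ≅ Z,  H_2 = 0.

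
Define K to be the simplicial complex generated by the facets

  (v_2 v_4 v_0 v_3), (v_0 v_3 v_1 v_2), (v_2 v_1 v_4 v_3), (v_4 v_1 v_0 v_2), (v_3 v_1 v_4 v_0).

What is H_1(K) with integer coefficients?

K has 5 vertices, 10 edges, 10 triangles, 5 3-simplices.
rank ∂_1 = 4, rank ∂_2 = 6 ⇒ b_1 = 10 − 4 − 6 = 0; all invariant factors of ∂_2 are 1 so no torsion. So H_1 = 0.

H_1 = 0.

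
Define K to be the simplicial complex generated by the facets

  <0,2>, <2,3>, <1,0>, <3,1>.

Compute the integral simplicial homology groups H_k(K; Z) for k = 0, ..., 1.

We work with the vertex ordering 0 < 1 < 2 < 3. The simplices of K, each written with vertices in increasing order, are:

  0-simplices (4): [0], [1], [2], [3]
  1-simplices (4): [0,1], [0,2], [1,3], [2,3]

so the chain groups are C_0 ≅ Z^4, C_1 ≅ Z^4.

∂_1: C_1 → C_0 is given by ∂[p,q] = [q] − [p]. For instance
  ∂[2,3] = [3] − [2].
The 4×4 boundary matrix has rank 3 and Smith normal form diag(1,1,1).

Reading off H_k = ker ∂_k / im ∂_{k+1}:

  H_0: rank C_0 − rank ∂_1 = 4 − 3 = 1, and the invariant factors of ∂_1 are all 1, so H_0 = Z.
  H_1: rank ker ∂_1 − rank ∂_2 = (4 − 3) − 0 = 1, and there is no ∂_2, so H_1 = Z.

H_0 ≅ Z,  H_1 ≅ Z.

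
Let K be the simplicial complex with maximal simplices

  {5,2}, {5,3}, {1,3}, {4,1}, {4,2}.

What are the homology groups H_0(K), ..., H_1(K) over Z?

H_0 = Z,  H_1 = Z.

Fix the vertex order 1 < 2 < 3 < 4 < 5 and write every simplex with vertices in increasing order. Then dim K = 1 and the simplices of K are:

  0-simplices (5): [1], [2], [3], [4], [5]
  1-simplices (5): [1,3], [1,4], [2,4], [2,5], [3,5]

giving chain groups C_0 ≅ Z^5, C_1 ≅ Z^5.

The boundary map ∂_1: C_1 → C_0 is given by ∂[p,q] = [q] − [p]. For instance
  ∂[1,4] = [4] − [1].
As a 5×5 matrix over Z this has rank 4, with invariant factors (1,1,1,1).

Computing H_k = (kernel of ∂_k) / (image of ∂_{k+1}):

  H_0: rank C_0 − rank ∂_1 = 5 − 4 = 1, and the invariant factors of ∂_1 are all 1, so H_0 ≅ Z.
  H_1: rank ker ∂_1 − rank ∂_2 = (5 − 4) − 0 = 1, and there is no ∂_2, so H_1 ≅ Z.

(K is a triangulation of the circle S^1.)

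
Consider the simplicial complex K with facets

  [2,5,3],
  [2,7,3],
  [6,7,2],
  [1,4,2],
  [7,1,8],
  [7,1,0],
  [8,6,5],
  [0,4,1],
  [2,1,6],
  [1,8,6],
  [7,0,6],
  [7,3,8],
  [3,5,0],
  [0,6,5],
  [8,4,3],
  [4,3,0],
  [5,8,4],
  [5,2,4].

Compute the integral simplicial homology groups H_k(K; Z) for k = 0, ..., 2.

H_0 ≅ Z,  H_1 ≅ Z ⊕ Z/2,  H_2 = 0.

Take the total order 0 < 1 < 2 < 3 < 4 < 5 < 6 < 7 < 8 on the vertex set. Then K (dimension 2) consists of the simplices:

  0-simplices (9): [0], [1], [2], [3], [4], [5], [6], [7], [8]
  1-simplices (27): (27 of them)
  2-simplices (18): [0,1,4], [0,1,7], [0,3,4], [0,3,5], [0,5,6], [0,6,7], [1,2,4], [1,2,6], [1,6,8], [1,7,8], [2,3,5], [2,3,7], [2,4,5], [2,6,7], [3,4,8], [3,7,8], [4,5,8], [5,6,8]

so the chain groups are C_0 ≅ Z^9, C_1 ≅ Z^27, C_2 ≅ Z^18.

The boundary map ∂_1: C_1 → C_0 sends each edge [p,q] (with p < q) to q − p. For instance
  ∂[2,3] = [3] − [2].
The 9×27 boundary matrix has rank 8 and Smith normal form diag(1,1,1,1,1,1,1,1).

∂_2: C_2 → C_1 maps a triangle to the signed sum of its edges. For instance
  ∂[2,3,7] = [3,7] − [2,7] + [2,3],
  ∂[3,4,8] = [4,8] − [3,8] + [3,4].
The resulting 27×18 matrix has rank 18, and its Smith normal form has invariant factors (1,1,1,1,1,1,1,1,1,1,1,1,1,1,1,1,1,2).

Now H_k = ker ∂_k / im ∂_{k+1}, so:

  H_0: rank C_0 − rank ∂_1 = 9 − 8 = 1, and the invariant factors of ∂_1 are all 1, so H_0 = Z.
  H_1: rank ker ∂_1 − rank ∂_2 = (27 − 8) − 18 = 1, and ∂_2 has invariant factor 2 > 1, so H_1 = Z ⊕ Z/2.
  H_2: rank ker ∂_2 − rank ∂_3 = (18 − 18) − 0 = 0, and there is no ∂_3, so H_2 = 0.

As a check, the Euler characteristic is 9 − 27 + 18 = 0, which agrees with 1 − 1 + 0 = 0.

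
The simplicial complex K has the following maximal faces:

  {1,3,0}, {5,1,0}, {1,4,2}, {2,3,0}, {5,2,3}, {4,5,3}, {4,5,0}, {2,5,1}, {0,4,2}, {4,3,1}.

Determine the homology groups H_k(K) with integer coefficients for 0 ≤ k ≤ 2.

Take the total order 0 < 1 < 2 < 3 < 4 < 5 on the vertex set. Then K (dimension 2) consists of the simplices:

  0-simplices (6): [0], [1], [2], [3], [4], [5]
  1-simplices (15): [0,1], [0,2], [0,3], [0,4], [0,5], [1,2], [1,3], [1,4], [1,5], [2,3], [2,4], [2,5], [3,4], [3,5], [4,5]
  2-simplices (10): [0,1,3], [0,1,5], [0,2,3], [0,2,4], [0,4,5], [1,2,4], [1,2,5], [1,3,4], [2,3,5], [3,4,5]

giving chain groups C_0 ≅ Z^6, C_1 ≅ Z^15, C_2 ≅ Z^10.

The boundary map ∂_1: C_1 → C_0 sends each edge [p,q] (with p < q) to q − p.
The resulting 6×15 matrix has rank 5, and its Smith normal form has invariant factors (1,1,1,1,1).

Boundary ∂_2: C_2 → C_1 maps a triangle to the signed sum of its edges. For instance
  ∂[0,2,4] = [2,4] − [0,4] + [0,2],
  ∂[1,3,4] = [3,4] − [1,4] + [1,3].
This gives a 15×10 integer matrix of rank 10; reducing to Smith normal form yields diagonal entries (1,1,1,1,1,1,1,1,1,2).

Now H_k = ker ∂_k / im ∂_{k+1}, so:

  H_0: rank C_0 − rank ∂_1 = 6 − 5 = 1, and the invariant factors of ∂_1 are all 1, so H_0 ≅ Z.
  H_1: rank ker ∂_1 − rank ∂_2 = (15 − 5) − 10 = 0, and ∂_2 has invariant factor 2 > 1, so H_1 ≅ Z/2Z.
  H_2: rank ker ∂_2 − rank ∂_3 = (10 − 10) − 0 = 0, and there is no ∂_3, so H_2 ≅ 0.

As a check, the Euler characteristic is 6 − 15 + 10 = 1, which agrees with 1 − 0 + 0 = 1.

H_0 = Z,  H_1 = Z/2Z,  H_2 = 0.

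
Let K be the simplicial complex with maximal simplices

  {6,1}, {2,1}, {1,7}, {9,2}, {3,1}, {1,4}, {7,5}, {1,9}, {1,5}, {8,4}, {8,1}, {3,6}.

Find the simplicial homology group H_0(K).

K has 9 vertices, 12 edges.
rank ∂_0 = 0, rank ∂_1 = 8 ⇒ b_0 = 9 − 0 − 8 = 1; all invariant factors of ∂_1 are 1 so no torsion. So H_0 = Z.

H_0 ≅ Z.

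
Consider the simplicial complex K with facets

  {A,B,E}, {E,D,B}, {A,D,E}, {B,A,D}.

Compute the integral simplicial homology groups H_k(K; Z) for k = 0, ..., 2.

Take the total order A < B < D < E on the vertex set. Then K (dimension 2) consists of the simplices:

  0-simplices (4): A, B, D, E
  1-simplices (6): AB, AD, AE, BD, BE, DE
  2-simplices (4): ABD, ABE, ADE, BDE

giving chain groups C_0 ≅ Z^4, C_1 ≅ Z^6, C_2 ≅ Z^4.

The boundary map ∂_1: C_1 → C_0 maps an edge to its endpoints' difference, ∂[p,q] = q − p.
The 4×6 boundary matrix has rank 3 and Smith normal form diag(1,1,1).

∂_2: C_2 → C_1 acts by ∂[p,q,r] = [q,r] − [p,r] + [p,q]. For instance
  ∂ABE = BE − AE + AB,
  ∂ADE = DE − AE + AD.
The resulting 6×4 matrix has rank 3, and its Smith normal form has invariant factors (1,1,1).

Now H_k = ker ∂_k / im ∂_{k+1}, so:

  H_0: rank C_0 − rank ∂_1 = 4 − 3 = 1, and the invariant factors of ∂_1 are all 1, so H_0 ≅ Z.
  H_1: rank ker ∂_1 − rank ∂_2 = (6 − 3) − 3 = 0, and the invariant factors of ∂_2 are all 1, so H_1 ≅ 0.
  H_2: rank ker ∂_2 − rank ∂_3 = (4 − 3) − 0 = 1, and there is no ∂_3, so H_2 ≅ Z.

H_0 = Z,  H_1 = 0,  H_2 = Z.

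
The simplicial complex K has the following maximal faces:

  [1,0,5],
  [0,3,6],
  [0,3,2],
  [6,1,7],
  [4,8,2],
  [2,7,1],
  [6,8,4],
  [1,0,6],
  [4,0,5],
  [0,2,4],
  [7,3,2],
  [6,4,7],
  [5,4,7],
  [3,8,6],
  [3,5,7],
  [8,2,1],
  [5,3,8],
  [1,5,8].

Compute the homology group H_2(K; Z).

H_2 ≅ Z.

Take the total order 0 < 1 < 2 < 3 < 4 < 5 < 6 < 7 < 8 on the vertex set. Then K (dimension 2) consists of the simplices:

  0-simplices (9): [0], [1], [2], [3], [4], [5], [6], [7], [8]
  1-simplices (27): (27 of them)
  2-simplices (18): [0,1,5], [0,1,6], [0,2,3], [0,2,4], [0,3,6], [0,4,5], [1,2,7], [1,2,8], [1,5,8], [1,6,7], [2,3,7], [2,4,8], [3,5,7], [3,5,8], [3,6,8], [4,5,7], [4,6,7], [4,6,8]

Hence C_0 ≅ Z^9, C_1 ≅ Z^27, C_2 ≅ Z^18.

∂_1: C_1 → C_0 maps an edge to its endpoints' difference, ∂[p,q] = q − p. For instance
  ∂[2,7] = [7] − [2].
The resulting 9×27 matrix has rank 8, and its Smith normal form has invariant factors (1,1,1,1,1,1,1,1).

The boundary map ∂_2: C_2 → C_1 maps a triangle to the signed sum of its edges. For instance
  ∂[0,1,5] = [1,5] − [0,5] + [0,1],
  ∂[4,6,7] = [6,7] − [4,7] + [4,6].
As a 27×18 matrix over Z this has rank 17, with invariant factors (1,1,1,1,1,1,1,1,1,1,1,1,1,1,1,1,1).

Now H_k = ker ∂_k / im ∂_{k+1}, so:

  H_2: rank ker ∂_2 − rank ∂_3 = (18 − 17) − 0 = 1, and there is no ∂_3, so H_2 = Z.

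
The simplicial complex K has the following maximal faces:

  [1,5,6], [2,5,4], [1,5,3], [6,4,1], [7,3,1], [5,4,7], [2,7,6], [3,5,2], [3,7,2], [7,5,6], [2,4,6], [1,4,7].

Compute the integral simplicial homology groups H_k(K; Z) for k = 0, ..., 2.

H_0 = Z,  H_1 = Z_2,  H_2 = 0.

K has 7 vertices, 18 edges, 12 triangles.
rank ∂_0 = 0, rank ∂_1 = 6 ⇒ b_0 = 7 − 0 − 6 = 1; all invariant factors of ∂_1 are 1 so no torsion. So H_0 = Z.
rank ∂_1 = 6, rank ∂_2 = 12 ⇒ b_1 = 18 − 6 − 12 = 0; ∂_2 has invariant factor(s) [2] giving torsion. So H_1 = Z_2.
rank ∂_2 = 12, rank ∂_3 = 0 ⇒ b_2 = 12 − 12 − 0 = 0. So H_2 = 0.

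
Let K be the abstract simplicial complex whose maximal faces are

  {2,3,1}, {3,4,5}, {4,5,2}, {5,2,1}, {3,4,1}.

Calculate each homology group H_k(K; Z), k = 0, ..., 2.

Take the total order 1 < 2 < 3 < 4 < 5 on the vertex set. Then K (dimension 2) consists of the simplices:

  0-simplices (5): [1], [2], [3], [4], [5]
  1-simplices (10): [1,2], [1,3], [1,4], [1,5], [2,3], [2,4], [2,5], [3,4], [3,5], [4,5]
  2-simplices (5): [1,2,3], [1,2,5], [1,3,4], [2,4,5], [3,4,5]

so the chain groups are C_0 ≅ Z^5, C_1 ≅ Z^10, C_2 ≅ Z^5.

∂_1: C_1 → C_0 maps an edge to its endpoints' difference, ∂[p,q] = q − p. For instance
  ∂[1,4] = [4] − [1].
The resulting 5×10 matrix has rank 4, and its Smith normal form has invariant factors (1,1,1,1).

The boundary map ∂_2: C_2 → C_1 maps a triangle to the signed sum of its edges. For instance
  ∂[2,4,5] = [4,5] − [2,5] + [2,4],
  ∂[1,3,4] = [3,4] − [1,4] + [1,3].
The 10×5 boundary matrix has rank 5 and Smith normal form diag(1,1,1,1,1).

From H_k ≅ ker(∂_k) / im(∂_{k+1}) we obtain:

  H_0: rank C_0 − rank ∂_1 = 5 − 4 = 1, and the invariant factors of ∂_1 are all 1, so H_0 ≅ Z.
  H_1: rank ker ∂_1 − rank ∂_2 = (10 − 4) − 5 = 1, and the invariant factors of ∂_2 are all 1, so H_1 ≅ Z.
  H_2: rank ker ∂_2 − rank ∂_3 = (5 − 5) − 0 = 0, and there is no ∂_3, so H_2 ≅ 0.

H_0 = Z,  H_1 = Z,  H_2 = 0.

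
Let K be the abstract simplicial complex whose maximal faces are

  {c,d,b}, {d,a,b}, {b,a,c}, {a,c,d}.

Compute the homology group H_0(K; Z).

K has 4 vertices, 6 edges, 4 triangles.
rank ∂_0 = 0, rank ∂_1 = 3 ⇒ b_0 = 4 − 0 − 3 = 1; all invariant factors of ∂_1 are 1 so no torsion. So H_0 ≅ Z.

H_0 = Z.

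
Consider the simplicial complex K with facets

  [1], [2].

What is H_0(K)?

We work with the vertex ordering 1 < 2. The simplices of K, each written with vertices in increasing order, are:

  0-simplices (2): [1], [2]

so the chain groups are C_0 ≅ Z^2.

Now H_k = ker ∂_k / im ∂_{k+1}, so:

  H_0: rank C_0 − rank ∂_1 = 2 − 0 = 2, and there is no ∂_1, so H_0 ≅ Z^2.

H_0 ≅ Z^2.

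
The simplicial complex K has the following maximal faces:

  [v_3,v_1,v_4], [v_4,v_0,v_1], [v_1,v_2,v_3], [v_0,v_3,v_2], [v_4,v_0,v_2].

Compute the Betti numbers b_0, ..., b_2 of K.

K has 5 vertices, 10 edges, 5 triangles.
rank ∂_0 = 0, rank ∂_1 = 4 ⇒ b_0 = 5 − 0 − 4 = 1; all invariant factors of ∂_1 are 1 so no torsion. So H_0 ≅ Z.
rank ∂_1 = 4, rank ∂_2 = 5 ⇒ b_1 = 10 − 4 − 5 = 1; all invariant factors of ∂_2 are 1 so no torsion. So H_1 ≅ Z.
rank ∂_2 = 5, rank ∂_3 = 0 ⇒ b_2 = 5 − 5 − 0 = 0. So H_2 ≅ 0.

b_0 = 1, b_1 = 1, b_2 = 0.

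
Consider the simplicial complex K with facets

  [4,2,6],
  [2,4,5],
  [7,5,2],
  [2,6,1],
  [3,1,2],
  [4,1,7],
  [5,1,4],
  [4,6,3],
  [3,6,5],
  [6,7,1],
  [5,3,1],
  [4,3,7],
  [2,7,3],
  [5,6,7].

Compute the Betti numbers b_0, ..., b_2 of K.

b_0 = 1, b_1 = 2, b_2 = 1.

Order the vertices as 1 < 2 < 3 < 4 < 5 < 6 < 7. Listing each simplex with vertices in this order, K has dimension 2 with simplices:

  0-simplices (7): [1], [2], [3], [4], [5], [6], [7]
  1-simplices (21): [1,2], [1,3], [1,4], [1,5], [1,6], [1,7], [2,3], [2,4], [2,5], [2,6], [2,7], [3,4], [3,5], [3,6], [3,7], [4,5], [4,6], [4,7], [5,6], [5,7], [6,7]
  2-simplices (14): [1,2,3], [1,2,6], [1,3,5], [1,4,5], [1,4,7], [1,6,7], [2,3,7], [2,4,5], [2,4,6], [2,5,7], [3,4,6], [3,4,7], [3,5,6], [5,6,7]

so the chain groups are C_0 ≅ Z^7, C_1 ≅ Z^21, C_2 ≅ Z^14.

∂_1: C_1 → C_0 maps an edge to its endpoints' difference, ∂[p,q] = q − p. For instance
  ∂[2,6] = [6] − [2].
The 7×21 boundary matrix has rank 6 and Smith normal form diag(1,1,1,1,1,1).

Boundary ∂_2: C_2 → C_1 maps a triangle to the signed sum of its edges. For instance
  ∂[3,4,6] = [4,6] − [3,6] + [3,4],
  ∂[3,4,7] = [4,7] − [3,7] + [3,4].
The 21×14 boundary matrix has rank 13 and Smith normal form diag(1,1,1,1,1,1,1,1,1,1,1,1,1).

Reading off H_k = ker ∂_k / im ∂_{k+1}:

  H_0: rank C_0 − rank ∂_1 = 7 − 6 = 1, and the invariant factors of ∂_1 are all 1, so H_0 ≅ Z.
  H_1: rank ker ∂_1 − rank ∂_2 = (21 − 6) − 13 = 2, and the invariant factors of ∂_2 are all 1, so H_1 ≅ Z^2.
  H_2: rank ker ∂_2 − rank ∂_3 = (14 − 13) − 0 = 1, and there is no ∂_3, so H_2 ≅ Z.

As a check, the Euler characteristic is 7 − 21 + 14 = 0, which agrees with 1 − 2 + 1 = 0.

Hence the Betti numbers are b_0 = 1, b_1 = 2, b_2 = 1.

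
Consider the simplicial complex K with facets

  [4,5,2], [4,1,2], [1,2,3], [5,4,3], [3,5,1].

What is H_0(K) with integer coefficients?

Take the total order 1 < 2 < 3 < 4 < 5 on the vertex set. Then K (dimension 2) consists of the simplices:

  0-simplices (5): [1], [2], [3], [4], [5]
  1-simplices (10): [1,2], [1,3], [1,4], [1,5], [2,3], [2,4], [2,5], [3,4], [3,5], [4,5]
  2-simplices (5): [1,2,3], [1,2,4], [1,3,5], [2,4,5], [3,4,5]

giving chain groups C_0 ≅ Z^5, C_1 ≅ Z^10, C_2 ≅ Z^5.

Boundary ∂_1: C_1 → C_0 sends each edge [p,q] (with p < q) to q − p. For instance
  ∂[4,5] = [5] − [4].
As a 5×10 matrix over Z this has rank 4, with invariant factors (1,1,1,1).

Boundary ∂_2: C_2 → C_1 sends each 2-simplex [p,q,r] to [q,r] − [p,r] + [p,q]. For instance
  ∂[1,2,4] = [2,4] − [1,4] + [1,2],
  ∂[3,4,5] = [4,5] − [3,5] + [3,4].
As a 10×5 matrix over Z this has rank 5, with invariant factors (1,1,1,1,1).

Computing H_k = (kernel of ∂_k) / (image of ∂_{k+1}):

  H_0: rank C_0 − rank ∂_1 = 5 − 4 = 1, and the invariant factors of ∂_1 are all 1, so H_0 ≅ Z.

(K is a triangulation of the Möbius band.)

H_0 ≅ Z.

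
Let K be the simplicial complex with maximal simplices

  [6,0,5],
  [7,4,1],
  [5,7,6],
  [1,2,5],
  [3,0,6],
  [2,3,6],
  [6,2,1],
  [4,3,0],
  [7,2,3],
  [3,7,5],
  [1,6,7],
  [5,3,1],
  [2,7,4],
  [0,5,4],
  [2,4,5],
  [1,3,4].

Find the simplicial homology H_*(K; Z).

H_0 = Z,  H_1 = Z^2,  H_2 = Z.

Order the vertices as 0 < 1 < 2 < 3 < 4 < 5 < 6 < 7. Listing each simplex with vertices in this order, K has dimension 2 with simplices:

  0-simplices (8): [0], [1], [2], [3], [4], [5], [6], [7]
  1-simplices (24): (24 of them)
  2-simplices (16): [0,3,4], [0,3,6], [0,4,5], [0,5,6], [1,2,5], [1,2,6], [1,3,4], [1,3,5], [1,4,7], [1,6,7], [2,3,6], [2,3,7], [2,4,5], [2,4,7], [3,5,7], [5,6,7]

Hence C_0 ≅ Z^8, C_1 ≅ Z^24, C_2 ≅ Z^16.

Boundary ∂_1: C_1 → C_0 sends each edge [p,q] (with p < q) to q − p. For instance
  ∂[4,7] = [7] − [4].
As a 8×24 matrix over Z this has rank 7, with invariant factors (1,1,1,1,1,1,1).

Boundary ∂_2: C_2 → C_1 maps a triangle to the signed sum of its edges. For instance
  ∂[0,3,4] = [3,4] − [0,4] + [0,3],
  ∂[5,6,7] = [6,7] − [5,7] + [5,6].
As a 24×16 matrix over Z this has rank 15, with invariant factors (1,1,1,1,1,1,1,1,1,1,1,1,1,1,1).

Now H_k = ker ∂_k / im ∂_{k+1}, so:

  H_0: rank C_0 − rank ∂_1 = 8 − 7 = 1, and the invariant factors of ∂_1 are all 1, so H_0 = Z.
  H_1: rank ker ∂_1 − rank ∂_2 = (24 − 7) − 15 = 2, and the invariant factors of ∂_2 are all 1, so H_1 = Z^2.
  H_2: rank ker ∂_2 − rank ∂_3 = (16 − 15) − 0 = 1, and there is no ∂_3, so H_2 = Z.

As a check, the Euler characteristic is 8 − 24 + 16 = 0, which agrees with 1 − 2 + 1 = 0.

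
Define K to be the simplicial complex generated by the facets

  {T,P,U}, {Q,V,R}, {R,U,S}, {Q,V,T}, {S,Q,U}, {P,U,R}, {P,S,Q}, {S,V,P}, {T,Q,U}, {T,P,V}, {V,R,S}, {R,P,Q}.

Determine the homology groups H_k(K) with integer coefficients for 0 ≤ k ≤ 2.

We work with the vertex ordering P < Q < R < S < T < U < V. The simplices of K, each written with vertices in increasing order, are:

  0-simplices (7): P, Q, R, S, T, U, V
  1-simplices (18): PQ, PR, PS, PT, PU, PV, QR, QS, QT, QU, QV, RS, RU, RV, SU, SV, TU, TV
  2-simplices (12): PQR, PQS, PRU, PSV, PTU, PTV, QRV, QSU, QTU, QTV, RSU, RSV

giving chain groups C_0 ≅ Z^7, C_1 ≅ Z^18, C_2 ≅ Z^12.

∂_1: C_1 → C_0 maps an edge to its endpoints' difference, ∂[p,q] = q − p. For instance
  ∂PQ = Q − P.
This gives a 7×18 integer matrix of rank 6; reducing to Smith normal form yields diagonal entries (1,1,1,1,1,1).

The boundary map ∂_2: C_2 → C_1 acts by ∂[p,q,r] = [q,r] − [p,r] + [p,q]. For instance
  ∂QTU = TU − QU + QT,
  ∂QRV = RV − QV + QR.
The 18×12 boundary matrix has rank 12 and Smith normal form diag(1,1,1,1,1,1,1,1,1,1,1,2).

Now H_k = ker ∂_k / im ∂_{k+1}, so:

  H_0: rank C_0 − rank ∂_1 = 7 − 6 = 1, and the invariant factors of ∂_1 are all 1, so H_0 = Z.
  H_1: rank ker ∂_1 − rank ∂_2 = (18 − 6) − 12 = 0, and ∂_2 has invariant factor 2 > 1, so H_1 = Z/2Z.
  H_2: rank ker ∂_2 − rank ∂_3 = (12 − 12) − 0 = 0, and there is no ∂_3, so H_2 = 0.

H_0 ≅ Z,  H_1 ≅ Z/2Z,  H_2 = 0.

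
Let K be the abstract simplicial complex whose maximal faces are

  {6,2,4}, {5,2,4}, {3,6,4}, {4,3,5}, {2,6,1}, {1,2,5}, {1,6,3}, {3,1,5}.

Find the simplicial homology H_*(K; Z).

H_0 ≅ Z,  H_1 = 0,  H_2 ≅ Z.

We work with the vertex ordering 1 < 2 < 3 < 4 < 5 < 6. The simplices of K, each written with vertices in increasing order, are:

  0-simplices (6): [1], [2], [3], [4], [5], [6]
  1-simplices (12): [1,2], [1,3], [1,5], [1,6], [2,4], [2,5], [2,6], [3,4], [3,5], [3,6], [4,5], [4,6]
  2-simplices (8): [1,2,5], [1,2,6], [1,3,5], [1,3,6], [2,4,5], [2,4,6], [3,4,5], [3,4,6]

Hence C_0 ≅ Z^6, C_1 ≅ Z^12, C_2 ≅ Z^8.

∂_1: C_1 → C_0 maps an edge to its endpoints' difference, ∂[p,q] = q − p. For instance
  ∂[2,5] = [5] − [2].
This gives a 6×12 integer matrix of rank 5; reducing to Smith normal form yields diagonal entries (1,1,1,1,1).

The boundary map ∂_2: C_2 → C_1 acts by ∂[p,q,r] = [q,r] − [p,r] + [p,q]. For instance
  ∂[2,4,5] = [4,5] − [2,5] + [2,4],
  ∂[3,4,6] = [4,6] − [3,6] + [3,4].
As a 12×8 matrix over Z this has rank 7, with invariant factors (1,1,1,1,1,1,1).

Now H_k = ker ∂_k / im ∂_{k+1}, so:

  H_0: rank C_0 − rank ∂_1 = 6 − 5 = 1, and the invariant factors of ∂_1 are all 1, so H_0 = Z.
  H_1: rank ker ∂_1 − rank ∂_2 = (12 − 5) − 7 = 0, and the invariant factors of ∂_2 are all 1, so H_1 = 0.
  H_2: rank ker ∂_2 − rank ∂_3 = (8 − 7) − 0 = 1, and there is no ∂_3, so H_2 = Z.

(K is a triangulation of the 2-sphere S^2.)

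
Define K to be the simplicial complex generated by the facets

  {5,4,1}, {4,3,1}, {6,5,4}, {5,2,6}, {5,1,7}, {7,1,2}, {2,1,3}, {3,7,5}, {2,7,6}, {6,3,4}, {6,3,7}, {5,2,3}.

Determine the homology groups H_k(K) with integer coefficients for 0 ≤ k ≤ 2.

H_0 = Z,  H_1 = Z/2,  H_2 = 0.

Fix the vertex order 1 < 2 < 3 < 4 < 5 < 6 < 7 and write every simplex with vertices in increasing order. Then dim K = 2 and the simplices of K are:

  0-simplices (7): [1], [2], [3], [4], [5], [6], [7]
  1-simplices (18): [1,2], [1,3], [1,4], [1,5], [1,7], [2,3], [2,5], [2,6], [2,7], [3,4], [3,5], [3,6], [3,7], [4,5], [4,6], [5,6], [5,7], [6,7]
  2-simplices (12): [1,2,3], [1,2,7], [1,3,4], [1,4,5], [1,5,7], [2,3,5], [2,5,6], [2,6,7], [3,4,6], [3,5,7], [3,6,7], [4,5,6]

so the chain groups are C_0 ≅ Z^7, C_1 ≅ Z^18, C_2 ≅ Z^12.

Boundary ∂_1: C_1 → C_0 maps an edge to its endpoints' difference, ∂[p,q] = q − p.
As a 7×18 matrix over Z this has rank 6, with invariant factors (1,1,1,1,1,1).

The boundary map ∂_2: C_2 → C_1 acts by ∂[p,q,r] = [q,r] − [p,r] + [p,q]. For instance
  ∂[2,6,7] = [6,7] − [2,7] + [2,6],
  ∂[1,2,3] = [2,3] − [1,3] + [1,2].
This gives a 18×12 integer matrix of rank 12; reducing to Smith normal form yields diagonal entries (1,1,1,1,1,1,1,1,1,1,1,2).

From H_k ≅ ker(∂_k) / im(∂_{k+1}) we obtain:

  H_0: rank C_0 − rank ∂_1 = 7 − 6 = 1, and the invariant factors of ∂_1 are all 1, so H_0 = Z.
  H_1: rank ker ∂_1 − rank ∂_2 = (18 − 6) − 12 = 0, and ∂_2 has invariant factor 2 > 1, so H_1 = Z/2.
  H_2: rank ker ∂_2 − rank ∂_3 = (12 − 12) − 0 = 0, and there is no ∂_3, so H_2 = 0.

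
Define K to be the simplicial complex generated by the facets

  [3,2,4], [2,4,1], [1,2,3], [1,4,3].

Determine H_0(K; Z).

H_0 = Z.

Fix the vertex order 1 < 2 < 3 < 4 and write every simplex with vertices in increasing order. Then dim K = 2 and the simplices of K are:

  0-simplices (4): [1], [2], [3], [4]
  1-simplices (6): [1,2], [1,3], [1,4], [2,3], [2,4], [3,4]
  2-simplices (4): [1,2,3], [1,2,4], [1,3,4], [2,3,4]

so the chain groups are C_0 ≅ Z^4, C_1 ≅ Z^6, C_2 ≅ Z^4.

∂_1: C_1 → C_0 maps an edge to its endpoints' difference, ∂[p,q] = q − p. For instance
  ∂[1,4] = [4] − [1].
This gives a 4×6 integer matrix of rank 3; reducing to Smith normal form yields diagonal entries (1,1,1).

Boundary ∂_2: C_2 → C_1 sends each 2-simplex [p,q,r] to [q,r] − [p,r] + [p,q]. For instance
  ∂[1,2,3] = [2,3] − [1,3] + [1,2],
  ∂[1,2,4] = [2,4] − [1,4] + [1,2].
This gives a 6×4 integer matrix of rank 3; reducing to Smith normal form yields diagonal entries (1,1,1).

Reading off H_k = ker ∂_k / im ∂_{k+1}:

  H_0: rank C_0 − rank ∂_1 = 4 − 3 = 1, and the invariant factors of ∂_1 are all 1, so H_0 ≅ Z.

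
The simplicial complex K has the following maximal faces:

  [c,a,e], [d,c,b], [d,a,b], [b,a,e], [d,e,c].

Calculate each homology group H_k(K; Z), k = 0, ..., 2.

H_0 ≅ Z,  H_1 ≅ Z,  H_2 = 0.

K has 5 vertices, 10 edges, 5 triangles.
rank ∂_0 = 0, rank ∂_1 = 4 ⇒ b_0 = 5 − 0 − 4 = 1; all invariant factors of ∂_1 are 1 so no torsion. So H_0 = Z.
rank ∂_1 = 4, rank ∂_2 = 5 ⇒ b_1 = 10 − 4 − 5 = 1; all invariant factors of ∂_2 are 1 so no torsion. So H_1 = Z.
rank ∂_2 = 5, rank ∂_3 = 0 ⇒ b_2 = 5 − 5 − 0 = 0. So H_2 = 0.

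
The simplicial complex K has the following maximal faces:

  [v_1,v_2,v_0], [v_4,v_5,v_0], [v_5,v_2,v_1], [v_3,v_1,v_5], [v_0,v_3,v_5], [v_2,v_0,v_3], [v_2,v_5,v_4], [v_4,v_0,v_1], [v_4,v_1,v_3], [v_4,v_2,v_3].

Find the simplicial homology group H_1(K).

Fix the vertex order v_0 < v_1 < v_2 < v_3 < v_4 < v_5 and write every simplex with vertices in increasing order. Then dim K = 2 and the simplices of K are:

  0-simplices (6): [v_0], [v_1], [v_2], [v_3], [v_4], [v_5]
  1-simplices (15): (15 of them)
  2-simplices (10): [v_0,v_1,v_2], [v_0,v_1,v_4], [v_0,v_2,v_3], [v_0,v_3,v_5], [v_0,v_4,v_5], [v_1,v_2,v_5], [v_1,v_3,v_4], [v_1,v_3,v_5], [v_2,v_3,v_4], [v_2,v_4,v_5]

so the chain groups are C_0 ≅ Z^6, C_1 ≅ Z^15, C_2 ≅ Z^10.

Boundary ∂_1: C_1 → C_0 maps an edge to its endpoints' difference, ∂[p,q] = q − p. For instance
  ∂[v_0,v_5] = [v_5] − [v_0].
The resulting 6×15 matrix has rank 5, and its Smith normal form has invariant factors (1,1,1,1,1).

∂_2: C_2 → C_1 sends each 2-simplex [p,q,r] to [q,r] − [p,r] + [p,q]. For instance
  ∂[v_1,v_3,v_4] = [v_3,v_4] − [v_1,v_4] + [v_1,v_3],
  ∂[v_0,v_4,v_5] = [v_4,v_5] − [v_0,v_5] + [v_0,v_4].
The 15×10 boundary matrix has rank 10 and Smith normal form diag(1,1,1,1,1,1,1,1,1,2).

From H_k ≅ ker(∂_k) / im(∂_{k+1}) we obtain:

  H_1: rank ker ∂_1 − rank ∂_2 = (15 − 5) − 10 = 0, and ∂_2 has invariant factor 2 > 1, so H_1 = Z_2.

H_1 ≅ Z_2.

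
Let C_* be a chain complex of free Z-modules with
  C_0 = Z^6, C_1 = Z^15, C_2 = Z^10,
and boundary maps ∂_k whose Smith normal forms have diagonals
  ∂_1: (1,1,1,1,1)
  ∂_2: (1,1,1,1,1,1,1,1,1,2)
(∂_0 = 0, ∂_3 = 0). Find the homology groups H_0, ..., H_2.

H_0: b_0 = 6 − 0 − 5 = 1; torsion from ∂_1 factors > 1: none. So H_0 ≅ Z.
H_1: b_1 = 15 − 5 − 10 = 0; torsion from ∂_2 factors > 1: [2]. So H_1 ≅ Z/2.
H_2: b_2 = 10 − 10 − 0 = 0; torsion from ∂_3 factors > 1: none. So H_2 ≅ 0.

H_0 ≅ Z,  H_1 ≅ Z/2,  H_2 = 0.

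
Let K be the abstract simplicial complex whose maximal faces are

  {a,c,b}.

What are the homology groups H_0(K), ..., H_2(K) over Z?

Fix the vertex order a < b < c and write every simplex with vertices in increasing order. Then dim K = 2 and the simplices of K are:

  0-simplices (3): a, b, c
  1-simplices (3): ab, ac, bc
  2-simplices (1): abc

Hence C_0 ≅ Z^3, C_1 ≅ Z^3, C_2 ≅ Z^1.

The boundary map ∂_1: C_1 → C_0 sends each edge [p,q] (with p < q) to q − p.
The resulting 3×3 matrix has rank 2, and its Smith normal form has invariant factors (1,1).

The boundary map ∂_2: C_2 → C_1 maps a triangle to the signed sum of its edges. For instance
  ∂abc = bc − ac + ab.
The resulting 3×1 matrix has rank 1, and its Smith normal form has invariant factors (1).

Now H_k = ker ∂_k / im ∂_{k+1}, so:

  H_0: rank C_0 − rank ∂_1 = 3 − 2 = 1, and the invariant factors of ∂_1 are all 1, so H_0 ≅ Z.
  H_1: rank ker ∂_1 − rank ∂_2 = (3 − 2) − 1 = 0, and the invariant factors of ∂_2 are all 1, so H_1 ≅ 0.
  H_2: rank ker ∂_2 − rank ∂_3 = (1 − 1) − 0 = 0, and there is no ∂_3, so H_2 ≅ 0.

As a check, the Euler characteristic is 3 − 3 + 1 = 1, which agrees with 1 − 0 + 0 = 1.
(K is a triangulation of the 2-simplex.)

H_0 ≅ Z,  H_1 = 0,  H_2 = 0.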